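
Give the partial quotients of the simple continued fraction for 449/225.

Run the Euclidean algorithm on 449 and 225; the successive quotients are the partial quotients a_0, a_1, ... (each step inverts the fractional part left over by the previous one):
  449 = 1*225 + 224, so a_0 = 1.
  225 = 1*224 + 1, so a_1 = 1.
  224 = 224*1 + 0, so a_2 = 224.
The remainder reaches 0 after 3 divisions, so the expansion has 3 partial quotients, read off in order.

[1; 1, 224]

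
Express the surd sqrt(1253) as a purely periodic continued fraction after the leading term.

[35; (2, 1, 1, 17, 10, 17, 1, 1, 2, 70)]

Write x_i = (sqrt(1253) + m_i)/d_i with (m_0, d_0) = (0, 1). a_0 = floor(sqrt(1253)) = 35, since 35^2 = 1225 <= 1253 < 1296 = 36^2.
Iterate m_{i+1} = d_i*a_i - m_i, d_{i+1} = (1253 - m_{i+1}^2)/d_i, a_{i+1} = floor((a_0 + m_{i+1})/d_{i+1}):
  m_1 = 1*35 - 0 = 35, d_1 = (1253 - 35^2)/1 = 28/1 = 28, a_1 = floor((35 + 35)/28) = 2.
  m_2 = 28*2 - 35 = 21, d_2 = (1253 - 21^2)/28 = 812/28 = 29, a_2 = floor((35 + 21)/29) = 1.
  m_3 = 29*1 - 21 = 8, d_3 = (1253 - 8^2)/29 = 1189/29 = 41, a_3 = floor((35 + 8)/41) = 1.
  m_4 = 41*1 - 8 = 33, d_4 = (1253 - 33^2)/41 = 164/41 = 4, a_4 = floor((35 + 33)/4) = 17.
  m_5 = 4*17 - 33 = 35, d_5 = (1253 - 35^2)/4 = 28/4 = 7, a_5 = floor((35 + 35)/7) = 10.
  m_6 = 7*10 - 35 = 35, d_6 = (1253 - 35^2)/7 = 28/7 = 4, a_6 = floor((35 + 35)/4) = 17.
  m_7 = 4*17 - 35 = 33, d_7 = (1253 - 33^2)/4 = 164/4 = 41, a_7 = floor((35 + 33)/41) = 1.
  m_8 = 41*1 - 33 = 8, d_8 = (1253 - 8^2)/41 = 1189/41 = 29, a_8 = floor((35 + 8)/29) = 1.
  m_9 = 29*1 - 8 = 21, d_9 = (1253 - 21^2)/29 = 812/29 = 28, a_9 = floor((35 + 21)/28) = 2.
  m_10 = 28*2 - 21 = 35, d_10 = (1253 - 35^2)/28 = 28/28 = 1, a_10 = floor((35 + 35)/1) = 70.
  m_11 = 1*70 - 35 = 35, d_11 = (1253 - 35^2)/1 = 28/1 = 28: (m_11, d_11) = (m_1, d_1) = (35, 28), so from here the quotients repeat a_1, ..., a_10; the period length is 10.
Hence the expansion of sqrt(1253) is a_0 = 35 followed by the repeating block 2, 1, 1, 17, 10, 17, 1, 1, 2, 70 (period 10).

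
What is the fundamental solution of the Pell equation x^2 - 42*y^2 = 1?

(x, y) = (13, 2)

First expand sqrt(42) as a continued fraction. With x_i = (sqrt(42) + m_i)/d_i and (m_0, d_0) = (0, 1): a_0 = floor(sqrt(42)) = 6, since 6^2 = 36 <= 42 < 49 = 7^2.
Iterate m_{i+1} = d_i*a_i - m_i, d_{i+1} = (42 - m_{i+1}^2)/d_i, a_{i+1} = floor((a_0 + m_{i+1})/d_{i+1}):
  m_1 = 1*6 - 0 = 6, d_1 = (42 - 6^2)/1 = 6/1 = 6, a_1 = floor((6 + 6)/6) = 2.
  m_2 = 6*2 - 6 = 6, d_2 = (42 - 6^2)/6 = 6/6 = 1, a_2 = floor((6 + 6)/1) = 12.
  m_3 = 1*12 - 6 = 6, d_3 = (42 - 6^2)/1 = 6/1 = 6: (m_3, d_3) = (m_1, d_1) = (6, 6), so from here the quotients repeat a_1, a_2; the period length is 2.
So sqrt(42) = [6; (2, 12)] with period length k = 2.
k is even, so the fundamental solution of x^2 - 42y^2 = 1 is (p_{k-1}, q_{k-1}) = (p_1, q_1); compute convergents through index 1.
Convergents (p_i = a_i*p_{i-1} + p_{i-2}, q_i = a_i*q_{i-1} + q_{i-2} with p_{-2}=0, p_{-1}=1, q_{-2}=1, q_{-1}=0):
  i=0: a_0=6, p_0 = 6*1 + 0 = 6, q_0 = 6*0 + 1 = 1.
  i=1: a_1=2, p_1 = 2*6 + 1 = 13, q_1 = 2*1 + 0 = 2.
Check: 13^2 - 42*2^2 = 169 - 168 = 1, so (x, y) = (13, 2) solves the equation, and by the theorem it is the least positive solution.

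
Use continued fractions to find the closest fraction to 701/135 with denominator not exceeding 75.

Expand x = 701/135 as a continued fraction with the Euclidean algorithm:
  701 = 5*135 + 26, so a_0 = 5.
  135 = 5*26 + 5, so a_1 = 5.
  26 = 5*5 + 1, so a_2 = 5.
  5 = 5*1 + 0, so a_3 = 5.
so x = [5; 5, 5, 5].
Convergents (p_i = a_i*p_{i-1} + p_{i-2}, q_i = a_i*q_{i-1} + q_{i-2} with p_{-2}=0, p_{-1}=1, q_{-2}=1, q_{-1}=0), until the denominator exceeds 75:
  i=0: a_0=5, p_0 = 5*1 + 0 = 5, q_0 = 5*0 + 1 = 1.
  i=1: a_1=5, p_1 = 5*5 + 1 = 26, q_1 = 5*1 + 0 = 5.
  i=2: a_2=5, p_2 = 5*26 + 5 = 135, q_2 = 5*5 + 1 = 26.
  i=3: a_3=5, p_3 = 5*135 + 26 = 701, q_3 = 5*26 + 5 = 135.
q_3 = 135 > 75, so the last convergent with denominator <= 75 is p_2/q_2 = 135/26.
The closest fraction with denominator <= 75 is either p_2/q_2 or the intermediate fraction (k*p_2 + p_1)/(k*q_2 + q_1) with the largest k >= 1 whose denominator stays <= 75; these approach x as k grows, and every other convergent or intermediate fraction in range is farther away.
Largest k: floor((75 - q_1)/q_2) = floor((75 - 5)/26) = 2.
That gives (2*135 + 26)/(2*26 + 5) = 296/57.
Compare the errors: |x - 135/26| = |701*26 - 135*135|/(135*26) = 1/3510, and |x - 296/57| = |701*57 - 296*135|/(135*57) = 3/7695.
Cross-multiplying, 1*7695 = 7695 < 10530 = 3*3510, so 1/3510 is smaller: the convergent 135/26 is closer to x than 296/57.

135/26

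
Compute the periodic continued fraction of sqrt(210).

Write x_i = (sqrt(210) + m_i)/d_i with (m_0, d_0) = (0, 1). a_0 = floor(sqrt(210)) = 14, since 14^2 = 196 <= 210 < 225 = 15^2.
Iterate m_{i+1} = d_i*a_i - m_i, d_{i+1} = (210 - m_{i+1}^2)/d_i, a_{i+1} = floor((a_0 + m_{i+1})/d_{i+1}):
  m_1 = 1*14 - 0 = 14, d_1 = (210 - 14^2)/1 = 14/1 = 14, a_1 = floor((14 + 14)/14) = 2.
  m_2 = 14*2 - 14 = 14, d_2 = (210 - 14^2)/14 = 14/14 = 1, a_2 = floor((14 + 14)/1) = 28.
  m_3 = 1*28 - 14 = 14, d_3 = (210 - 14^2)/1 = 14/1 = 14: (m_3, d_3) = (m_1, d_1) = (14, 14), so from here the quotients repeat a_1, a_2; the period length is 2.
Hence the expansion of sqrt(210) is a_0 = 14 followed by the repeating block 2, 28 (period 2).

[14; (2, 28)]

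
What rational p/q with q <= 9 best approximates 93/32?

26/9

Expand x = 93/32 as a continued fraction with the Euclidean algorithm:
  93 = 2*32 + 29, so a_0 = 2.
  32 = 1*29 + 3, so a_1 = 1.
  29 = 9*3 + 2, so a_2 = 9.
  3 = 1*2 + 1, so a_3 = 1.
  2 = 2*1 + 0, so a_4 = 2.
so x = [2; 1, 9, 1, 2].
Convergents (p_i = a_i*p_{i-1} + p_{i-2}, q_i = a_i*q_{i-1} + q_{i-2} with p_{-2}=0, p_{-1}=1, q_{-2}=1, q_{-1}=0), until the denominator exceeds 9:
  i=0: a_0=2, p_0 = 2*1 + 0 = 2, q_0 = 2*0 + 1 = 1.
  i=1: a_1=1, p_1 = 1*2 + 1 = 3, q_1 = 1*1 + 0 = 1.
  i=2: a_2=9, p_2 = 9*3 + 2 = 29, q_2 = 9*1 + 1 = 10.
q_2 = 10 > 9, so the last convergent with denominator <= 9 is p_1/q_1 = 3/1.
The closest fraction with denominator <= 9 is either p_1/q_1 or the intermediate fraction (k*p_1 + p_0)/(k*q_1 + q_0) with the largest k >= 1 whose denominator stays <= 9; these approach x as k grows, and every other convergent or intermediate fraction in range is farther away.
Largest k: floor((9 - q_0)/q_1) = floor((9 - 1)/1) = 8.
That gives (8*3 + 2)/(8*1 + 1) = 26/9.
Compare the errors: |x - 3/1| = |93*1 - 3*32|/(32*1) = 3/32, and |x - 26/9| = |93*9 - 26*32|/(32*9) = 5/288.
Cross-multiplying, 5*32 = 160 < 864 = 3*288, so 5/288 is smaller: the intermediate fraction 26/9 is closer to x than 3/1.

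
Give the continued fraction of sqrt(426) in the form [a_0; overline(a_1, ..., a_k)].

[20; overline(1, 1, 1, 3, 2, 6, 2, 3, 1, 1, 1, 40)]

Write x_i = (sqrt(426) + m_i)/d_i with (m_0, d_0) = (0, 1). a_0 = floor(sqrt(426)) = 20, since 20^2 = 400 <= 426 < 441 = 21^2.
Iterate m_{i+1} = d_i*a_i - m_i, d_{i+1} = (426 - m_{i+1}^2)/d_i, a_{i+1} = floor((a_0 + m_{i+1})/d_{i+1}):
  m_1 = 1*20 - 0 = 20, d_1 = (426 - 20^2)/1 = 26/1 = 26, a_1 = floor((20 + 20)/26) = 1.
  m_2 = 26*1 - 20 = 6, d_2 = (426 - 6^2)/26 = 390/26 = 15, a_2 = floor((20 + 6)/15) = 1.
  m_3 = 15*1 - 6 = 9, d_3 = (426 - 9^2)/15 = 345/15 = 23, a_3 = floor((20 + 9)/23) = 1.
  m_4 = 23*1 - 9 = 14, d_4 = (426 - 14^2)/23 = 230/23 = 10, a_4 = floor((20 + 14)/10) = 3.
  m_5 = 10*3 - 14 = 16, d_5 = (426 - 16^2)/10 = 170/10 = 17, a_5 = floor((20 + 16)/17) = 2.
  m_6 = 17*2 - 16 = 18, d_6 = (426 - 18^2)/17 = 102/17 = 6, a_6 = floor((20 + 18)/6) = 6.
  m_7 = 6*6 - 18 = 18, d_7 = (426 - 18^2)/6 = 102/6 = 17, a_7 = floor((20 + 18)/17) = 2.
  m_8 = 17*2 - 18 = 16, d_8 = (426 - 16^2)/17 = 170/17 = 10, a_8 = floor((20 + 16)/10) = 3.
  m_9 = 10*3 - 16 = 14, d_9 = (426 - 14^2)/10 = 230/10 = 23, a_9 = floor((20 + 14)/23) = 1.
  m_10 = 23*1 - 14 = 9, d_10 = (426 - 9^2)/23 = 345/23 = 15, a_10 = floor((20 + 9)/15) = 1.
  m_11 = 15*1 - 9 = 6, d_11 = (426 - 6^2)/15 = 390/15 = 26, a_11 = floor((20 + 6)/26) = 1.
  m_12 = 26*1 - 6 = 20, d_12 = (426 - 20^2)/26 = 26/26 = 1, a_12 = floor((20 + 20)/1) = 40.
  m_13 = 1*40 - 20 = 20, d_13 = (426 - 20^2)/1 = 26/1 = 26: (m_13, d_13) = (m_1, d_1) = (20, 26), so from here the quotients repeat a_1, ..., a_12; the period length is 12.
Hence the expansion of sqrt(426) is a_0 = 20 followed by the repeating block 1, 1, 1, 3, 2, 6, 2, 3, 1, 1, 1, 40 (period 12).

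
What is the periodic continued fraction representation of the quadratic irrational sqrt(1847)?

[42; (1, 41, 1, 84)]

Write x_i = (sqrt(1847) + m_i)/d_i with (m_0, d_0) = (0, 1). a_0 = floor(sqrt(1847)) = 42, since 42^2 = 1764 <= 1847 < 1849 = 43^2.
Iterate m_{i+1} = d_i*a_i - m_i, d_{i+1} = (1847 - m_{i+1}^2)/d_i, a_{i+1} = floor((a_0 + m_{i+1})/d_{i+1}):
  m_1 = 1*42 - 0 = 42, d_1 = (1847 - 42^2)/1 = 83/1 = 83, a_1 = floor((42 + 42)/83) = 1.
  m_2 = 83*1 - 42 = 41, d_2 = (1847 - 41^2)/83 = 166/83 = 2, a_2 = floor((42 + 41)/2) = 41.
  m_3 = 2*41 - 41 = 41, d_3 = (1847 - 41^2)/2 = 166/2 = 83, a_3 = floor((42 + 41)/83) = 1.
  m_4 = 83*1 - 41 = 42, d_4 = (1847 - 42^2)/83 = 83/83 = 1, a_4 = floor((42 + 42)/1) = 84.
  m_5 = 1*84 - 42 = 42, d_5 = (1847 - 42^2)/1 = 83/1 = 83: (m_5, d_5) = (m_1, d_1) = (42, 83), so from here the quotients repeat a_1, ..., a_4; the period length is 4.
Hence the expansion of sqrt(1847) is a_0 = 42 followed by the repeating block 1, 41, 1, 84 (period 4).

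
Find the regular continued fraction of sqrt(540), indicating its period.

Write x_i = (sqrt(540) + m_i)/d_i with (m_0, d_0) = (0, 1). a_0 = floor(sqrt(540)) = 23, since 23^2 = 529 <= 540 < 576 = 24^2.
Iterate m_{i+1} = d_i*a_i - m_i, d_{i+1} = (540 - m_{i+1}^2)/d_i, a_{i+1} = floor((a_0 + m_{i+1})/d_{i+1}):
  m_1 = 1*23 - 0 = 23, d_1 = (540 - 23^2)/1 = 11/1 = 11, a_1 = floor((23 + 23)/11) = 4.
  m_2 = 11*4 - 23 = 21, d_2 = (540 - 21^2)/11 = 99/11 = 9, a_2 = floor((23 + 21)/9) = 4.
  m_3 = 9*4 - 21 = 15, d_3 = (540 - 15^2)/9 = 315/9 = 35, a_3 = floor((23 + 15)/35) = 1.
  m_4 = 35*1 - 15 = 20, d_4 = (540 - 20^2)/35 = 140/35 = 4, a_4 = floor((23 + 20)/4) = 10.
  m_5 = 4*10 - 20 = 20, d_5 = (540 - 20^2)/4 = 140/4 = 35, a_5 = floor((23 + 20)/35) = 1.
  m_6 = 35*1 - 20 = 15, d_6 = (540 - 15^2)/35 = 315/35 = 9, a_6 = floor((23 + 15)/9) = 4.
  m_7 = 9*4 - 15 = 21, d_7 = (540 - 21^2)/9 = 99/9 = 11, a_7 = floor((23 + 21)/11) = 4.
  m_8 = 11*4 - 21 = 23, d_8 = (540 - 23^2)/11 = 11/11 = 1, a_8 = floor((23 + 23)/1) = 46.
  m_9 = 1*46 - 23 = 23, d_9 = (540 - 23^2)/1 = 11/1 = 11: (m_9, d_9) = (m_1, d_1) = (23, 11), so from here the quotients repeat a_1, ..., a_8; the period length is 8.
Hence the expansion of sqrt(540) is a_0 = 23 followed by the repeating block 4, 4, 1, 10, 1, 4, 4, 46 (period 8).

[23; (4, 4, 1, 10, 1, 4, 4, 46)]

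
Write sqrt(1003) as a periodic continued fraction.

Write x_i = (sqrt(1003) + m_i)/d_i with (m_0, d_0) = (0, 1). a_0 = floor(sqrt(1003)) = 31, since 31^2 = 961 <= 1003 < 1024 = 32^2.
Iterate m_{i+1} = d_i*a_i - m_i, d_{i+1} = (1003 - m_{i+1}^2)/d_i, a_{i+1} = floor((a_0 + m_{i+1})/d_{i+1}):
  m_1 = 1*31 - 0 = 31, d_1 = (1003 - 31^2)/1 = 42/1 = 42, a_1 = floor((31 + 31)/42) = 1.
  m_2 = 42*1 - 31 = 11, d_2 = (1003 - 11^2)/42 = 882/42 = 21, a_2 = floor((31 + 11)/21) = 2.
  m_3 = 21*2 - 11 = 31, d_3 = (1003 - 31^2)/21 = 42/21 = 2, a_3 = floor((31 + 31)/2) = 31.
  m_4 = 2*31 - 31 = 31, d_4 = (1003 - 31^2)/2 = 42/2 = 21, a_4 = floor((31 + 31)/21) = 2.
  m_5 = 21*2 - 31 = 11, d_5 = (1003 - 11^2)/21 = 882/21 = 42, a_5 = floor((31 + 11)/42) = 1.
  m_6 = 42*1 - 11 = 31, d_6 = (1003 - 31^2)/42 = 42/42 = 1, a_6 = floor((31 + 31)/1) = 62.
  m_7 = 1*62 - 31 = 31, d_7 = (1003 - 31^2)/1 = 42/1 = 42: (m_7, d_7) = (m_1, d_1) = (31, 42), so from here the quotients repeat a_1, ..., a_6; the period length is 6.
Hence the expansion of sqrt(1003) is a_0 = 31 followed by the repeating block 1, 2, 31, 2, 1, 62 (period 6).

[31; (1, 2, 31, 2, 1, 62)]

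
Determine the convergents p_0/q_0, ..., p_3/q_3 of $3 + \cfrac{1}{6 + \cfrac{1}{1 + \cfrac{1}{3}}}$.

3/1, 19/6, 22/7, 85/27

Using the convergent recurrence p_i = a_i*p_{i-1} + p_{i-2}, q_i = a_i*q_{i-1} + q_{i-2} with p_{-2}=0, p_{-1}=1, q_{-2}=1, q_{-1}=0:
  i=0: a_0=3, p_0 = 3*1 + 0 = 3, q_0 = 3*0 + 1 = 1.
  i=1: a_1=6, p_1 = 6*3 + 1 = 19, q_1 = 6*1 + 0 = 6.
  i=2: a_2=1, p_2 = 1*19 + 3 = 22, q_2 = 1*6 + 1 = 7.
  i=3: a_3=3, p_3 = 3*22 + 19 = 85, q_3 = 3*7 + 6 = 27.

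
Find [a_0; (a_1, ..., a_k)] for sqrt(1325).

Write x_i = (sqrt(1325) + m_i)/d_i with (m_0, d_0) = (0, 1). a_0 = floor(sqrt(1325)) = 36, since 36^2 = 1296 <= 1325 < 1369 = 37^2.
Iterate m_{i+1} = d_i*a_i - m_i, d_{i+1} = (1325 - m_{i+1}^2)/d_i, a_{i+1} = floor((a_0 + m_{i+1})/d_{i+1}):
  m_1 = 1*36 - 0 = 36, d_1 = (1325 - 36^2)/1 = 29/1 = 29, a_1 = floor((36 + 36)/29) = 2.
  m_2 = 29*2 - 36 = 22, d_2 = (1325 - 22^2)/29 = 841/29 = 29, a_2 = floor((36 + 22)/29) = 2.
  m_3 = 29*2 - 22 = 36, d_3 = (1325 - 36^2)/29 = 29/29 = 1, a_3 = floor((36 + 36)/1) = 72.
  m_4 = 1*72 - 36 = 36, d_4 = (1325 - 36^2)/1 = 29/1 = 29: (m_4, d_4) = (m_1, d_1) = (36, 29), so from here the quotients repeat a_1, ..., a_3; the period length is 3.
Hence the expansion of sqrt(1325) is a_0 = 36 followed by the repeating block 2, 2, 72 (period 3).

[36; (2, 2, 72)]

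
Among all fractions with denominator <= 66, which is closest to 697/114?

214/35

Expand x = 697/114 as a continued fraction with the Euclidean algorithm:
  697 = 6*114 + 13, so a_0 = 6.
  114 = 8*13 + 10, so a_1 = 8.
  13 = 1*10 + 3, so a_2 = 1.
  10 = 3*3 + 1, so a_3 = 3.
  3 = 3*1 + 0, so a_4 = 3.
so x = [6; 8, 1, 3, 3].
Convergents (p_i = a_i*p_{i-1} + p_{i-2}, q_i = a_i*q_{i-1} + q_{i-2} with p_{-2}=0, p_{-1}=1, q_{-2}=1, q_{-1}=0), until the denominator exceeds 66:
  i=0: a_0=6, p_0 = 6*1 + 0 = 6, q_0 = 6*0 + 1 = 1.
  i=1: a_1=8, p_1 = 8*6 + 1 = 49, q_1 = 8*1 + 0 = 8.
  i=2: a_2=1, p_2 = 1*49 + 6 = 55, q_2 = 1*8 + 1 = 9.
  i=3: a_3=3, p_3 = 3*55 + 49 = 214, q_3 = 3*9 + 8 = 35.
  i=4: a_4=3, p_4 = 3*214 + 55 = 697, q_4 = 3*35 + 9 = 114.
q_4 = 114 > 66, so the last convergent with denominator <= 66 is p_3/q_3 = 214/35.
The closest fraction with denominator <= 66 is either p_3/q_3 or the intermediate fraction (k*p_3 + p_2)/(k*q_3 + q_2) with the largest k >= 1 whose denominator stays <= 66; these approach x as k grows, and every other convergent or intermediate fraction in range is farther away.
Largest k: floor((66 - q_2)/q_3) = floor((66 - 9)/35) = 1.
That gives (1*214 + 55)/(1*35 + 9) = 269/44.
Compare the errors: |x - 214/35| = |697*35 - 214*114|/(114*35) = 1/3990, and |x - 269/44| = |697*44 - 269*114|/(114*44) = 2/5016.
Cross-multiplying, 1*5016 = 5016 < 7980 = 2*3990, so 1/3990 is smaller: the convergent 214/35 is closer to x than 269/44.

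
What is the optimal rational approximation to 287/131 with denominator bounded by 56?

46/21

Expand x = 287/131 as a continued fraction with the Euclidean algorithm:
  287 = 2*131 + 25, so a_0 = 2.
  131 = 5*25 + 6, so a_1 = 5.
  25 = 4*6 + 1, so a_2 = 4.
  6 = 6*1 + 0, so a_3 = 6.
so x = [2; 5, 4, 6].
Convergents (p_i = a_i*p_{i-1} + p_{i-2}, q_i = a_i*q_{i-1} + q_{i-2} with p_{-2}=0, p_{-1}=1, q_{-2}=1, q_{-1}=0), until the denominator exceeds 56:
  i=0: a_0=2, p_0 = 2*1 + 0 = 2, q_0 = 2*0 + 1 = 1.
  i=1: a_1=5, p_1 = 5*2 + 1 = 11, q_1 = 5*1 + 0 = 5.
  i=2: a_2=4, p_2 = 4*11 + 2 = 46, q_2 = 4*5 + 1 = 21.
  i=3: a_3=6, p_3 = 6*46 + 11 = 287, q_3 = 6*21 + 5 = 131.
q_3 = 131 > 56, so the last convergent with denominator <= 56 is p_2/q_2 = 46/21.
The closest fraction with denominator <= 56 is either p_2/q_2 or the intermediate fraction (k*p_2 + p_1)/(k*q_2 + q_1) with the largest k >= 1 whose denominator stays <= 56; these approach x as k grows, and every other convergent or intermediate fraction in range is farther away.
Largest k: floor((56 - q_1)/q_2) = floor((56 - 5)/21) = 2.
That gives (2*46 + 11)/(2*21 + 5) = 103/47.
Compare the errors: |x - 46/21| = |287*21 - 46*131|/(131*21) = 1/2751, and |x - 103/47| = |287*47 - 103*131|/(131*47) = 4/6157.
Cross-multiplying, 1*6157 = 6157 < 11004 = 4*2751, so 1/2751 is smaller: the convergent 46/21 is closer to x than 103/47.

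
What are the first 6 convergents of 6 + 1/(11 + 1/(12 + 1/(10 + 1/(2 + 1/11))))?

6/1, 67/11, 810/133, 8167/1341, 17144/2815, 196751/32306

Using the convergent recurrence p_i = a_i*p_{i-1} + p_{i-2}, q_i = a_i*q_{i-1} + q_{i-2} with p_{-2}=0, p_{-1}=1, q_{-2}=1, q_{-1}=0:
  i=0: a_0=6, p_0 = 6*1 + 0 = 6, q_0 = 6*0 + 1 = 1.
  i=1: a_1=11, p_1 = 11*6 + 1 = 67, q_1 = 11*1 + 0 = 11.
  i=2: a_2=12, p_2 = 12*67 + 6 = 810, q_2 = 12*11 + 1 = 133.
  i=3: a_3=10, p_3 = 10*810 + 67 = 8167, q_3 = 10*133 + 11 = 1341.
  i=4: a_4=2, p_4 = 2*8167 + 810 = 17144, q_4 = 2*1341 + 133 = 2815.
  i=5: a_5=11, p_5 = 11*17144 + 8167 = 196751, q_5 = 11*2815 + 1341 = 32306.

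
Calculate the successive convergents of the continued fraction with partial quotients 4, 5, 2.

Using the convergent recurrence p_i = a_i*p_{i-1} + p_{i-2}, q_i = a_i*q_{i-1} + q_{i-2} with p_{-2}=0, p_{-1}=1, q_{-2}=1, q_{-1}=0:
  i=0: a_0=4, p_0 = 4*1 + 0 = 4, q_0 = 4*0 + 1 = 1.
  i=1: a_1=5, p_1 = 5*4 + 1 = 21, q_1 = 5*1 + 0 = 5.
  i=2: a_2=2, p_2 = 2*21 + 4 = 46, q_2 = 2*5 + 1 = 11.

4/1, 21/5, 46/11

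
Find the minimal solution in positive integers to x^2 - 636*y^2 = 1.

First expand sqrt(636) as a continued fraction. With x_i = (sqrt(636) + m_i)/d_i and (m_0, d_0) = (0, 1): a_0 = floor(sqrt(636)) = 25, since 25^2 = 625 <= 636 < 676 = 26^2.
Iterate m_{i+1} = d_i*a_i - m_i, d_{i+1} = (636 - m_{i+1}^2)/d_i, a_{i+1} = floor((a_0 + m_{i+1})/d_{i+1}):
  m_1 = 1*25 - 0 = 25, d_1 = (636 - 25^2)/1 = 11/1 = 11, a_1 = floor((25 + 25)/11) = 4.
  m_2 = 11*4 - 25 = 19, d_2 = (636 - 19^2)/11 = 275/11 = 25, a_2 = floor((25 + 19)/25) = 1.
  m_3 = 25*1 - 19 = 6, d_3 = (636 - 6^2)/25 = 600/25 = 24, a_3 = floor((25 + 6)/24) = 1.
  m_4 = 24*1 - 6 = 18, d_4 = (636 - 18^2)/24 = 312/24 = 13, a_4 = floor((25 + 18)/13) = 3.
  m_5 = 13*3 - 18 = 21, d_5 = (636 - 21^2)/13 = 195/13 = 15, a_5 = floor((25 + 21)/15) = 3.
  m_6 = 15*3 - 21 = 24, d_6 = (636 - 24^2)/15 = 60/15 = 4, a_6 = floor((25 + 24)/4) = 12.
  m_7 = 4*12 - 24 = 24, d_7 = (636 - 24^2)/4 = 60/4 = 15, a_7 = floor((25 + 24)/15) = 3.
  m_8 = 15*3 - 24 = 21, d_8 = (636 - 21^2)/15 = 195/15 = 13, a_8 = floor((25 + 21)/13) = 3.
  m_9 = 13*3 - 21 = 18, d_9 = (636 - 18^2)/13 = 312/13 = 24, a_9 = floor((25 + 18)/24) = 1.
  m_10 = 24*1 - 18 = 6, d_10 = (636 - 6^2)/24 = 600/24 = 25, a_10 = floor((25 + 6)/25) = 1.
  m_11 = 25*1 - 6 = 19, d_11 = (636 - 19^2)/25 = 275/25 = 11, a_11 = floor((25 + 19)/11) = 4.
  m_12 = 11*4 - 19 = 25, d_12 = (636 - 25^2)/11 = 11/11 = 1, a_12 = floor((25 + 25)/1) = 50.
  m_13 = 1*50 - 25 = 25, d_13 = (636 - 25^2)/1 = 11/1 = 11: (m_13, d_13) = (m_1, d_1) = (25, 11), so from here the quotients repeat a_1, ..., a_12; the period length is 12.
So sqrt(636) = [25; (4, 1, 1, 3, 3, 12, 3, 3, 1, 1, 4, 50)] with period length k = 12.
k is even, so the fundamental solution of x^2 - 636y^2 = 1 is (p_{k-1}, q_{k-1}) = (p_11, q_11); compute convergents through index 11.
Convergents (p_i = a_i*p_{i-1} + p_{i-2}, q_i = a_i*q_{i-1} + q_{i-2} with p_{-2}=0, p_{-1}=1, q_{-2}=1, q_{-1}=0):
  i=0: a_0=25, p_0 = 25*1 + 0 = 25, q_0 = 25*0 + 1 = 1.
  i=1: a_1=4, p_1 = 4*25 + 1 = 101, q_1 = 4*1 + 0 = 4.
  i=2: a_2=1, p_2 = 1*101 + 25 = 126, q_2 = 1*4 + 1 = 5.
  i=3: a_3=1, p_3 = 1*126 + 101 = 227, q_3 = 1*5 + 4 = 9.
  i=4: a_4=3, p_4 = 3*227 + 126 = 807, q_4 = 3*9 + 5 = 32.
  i=5: a_5=3, p_5 = 3*807 + 227 = 2648, q_5 = 3*32 + 9 = 105.
  i=6: a_6=12, p_6 = 12*2648 + 807 = 32583, q_6 = 12*105 + 32 = 1292.
  i=7: a_7=3, p_7 = 3*32583 + 2648 = 100397, q_7 = 3*1292 + 105 = 3981.
  i=8: a_8=3, p_8 = 3*100397 + 32583 = 333774, q_8 = 3*3981 + 1292 = 13235.
  i=9: a_9=1, p_9 = 1*333774 + 100397 = 434171, q_9 = 1*13235 + 3981 = 17216.
  i=10: a_10=1, p_10 = 1*434171 + 333774 = 767945, q_10 = 1*17216 + 13235 = 30451.
  i=11: a_11=4, p_11 = 4*767945 + 434171 = 3505951, q_11 = 4*30451 + 17216 = 139020.
Check: 3505951^2 - 636*139020^2 = 12291692414401 - 12291692414400 = 1, so (x, y) = (3505951, 139020) solves the equation, and by the theorem it is the least positive solution.

(x, y) = (3505951, 139020)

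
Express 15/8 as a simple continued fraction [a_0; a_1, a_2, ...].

[1; 1, 7]

Run the Euclidean algorithm on 15 and 8; the successive quotients are the partial quotients a_0, a_1, ... (each step inverts the fractional part left over by the previous one):
  15 = 1*8 + 7, so a_0 = 1.
  8 = 1*7 + 1, so a_1 = 1.
  7 = 7*1 + 0, so a_2 = 7.
The remainder reaches 0 after 3 divisions, so the expansion has 3 partial quotients, read off in order.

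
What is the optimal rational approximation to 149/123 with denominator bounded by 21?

Expand x = 149/123 as a continued fraction with the Euclidean algorithm:
  149 = 1*123 + 26, so a_0 = 1.
  123 = 4*26 + 19, so a_1 = 4.
  26 = 1*19 + 7, so a_2 = 1.
  19 = 2*7 + 5, so a_3 = 2.
  7 = 1*5 + 2, so a_4 = 1.
  5 = 2*2 + 1, so a_5 = 2.
  2 = 2*1 + 0, so a_6 = 2.
so x = [1; 4, 1, 2, 1, 2, 2].
Convergents (p_i = a_i*p_{i-1} + p_{i-2}, q_i = a_i*q_{i-1} + q_{i-2} with p_{-2}=0, p_{-1}=1, q_{-2}=1, q_{-1}=0), until the denominator exceeds 21:
  i=0: a_0=1, p_0 = 1*1 + 0 = 1, q_0 = 1*0 + 1 = 1.
  i=1: a_1=4, p_1 = 4*1 + 1 = 5, q_1 = 4*1 + 0 = 4.
  i=2: a_2=1, p_2 = 1*5 + 1 = 6, q_2 = 1*4 + 1 = 5.
  i=3: a_3=2, p_3 = 2*6 + 5 = 17, q_3 = 2*5 + 4 = 14.
  i=4: a_4=1, p_4 = 1*17 + 6 = 23, q_4 = 1*14 + 5 = 19.
  i=5: a_5=2, p_5 = 2*23 + 17 = 63, q_5 = 2*19 + 14 = 52.
q_5 = 52 > 21, so the last convergent with denominator <= 21 is p_4/q_4 = 23/19.
The closest fraction with denominator <= 21 is either p_4/q_4 or the intermediate fraction (k*p_4 + p_3)/(k*q_4 + q_3) with the largest k >= 1 whose denominator stays <= 21; these approach x as k grows, and every other convergent or intermediate fraction in range is farther away.
Largest k: floor((21 - q_3)/q_4) = floor((21 - 14)/19) = 0.
Since k = 0, no intermediate fraction beyond p_4/q_4 has denominator <= 21, so the convergent 23/19 is the closest (its error is |149*19 - 23*123|/(123*19) = 2/2337).

23/19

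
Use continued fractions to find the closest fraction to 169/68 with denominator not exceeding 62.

Expand x = 169/68 as a continued fraction with the Euclidean algorithm:
  169 = 2*68 + 33, so a_0 = 2.
  68 = 2*33 + 2, so a_1 = 2.
  33 = 16*2 + 1, so a_2 = 16.
  2 = 2*1 + 0, so a_3 = 2.
so x = [2; 2, 16, 2].
Convergents (p_i = a_i*p_{i-1} + p_{i-2}, q_i = a_i*q_{i-1} + q_{i-2} with p_{-2}=0, p_{-1}=1, q_{-2}=1, q_{-1}=0), until the denominator exceeds 62:
  i=0: a_0=2, p_0 = 2*1 + 0 = 2, q_0 = 2*0 + 1 = 1.
  i=1: a_1=2, p_1 = 2*2 + 1 = 5, q_1 = 2*1 + 0 = 2.
  i=2: a_2=16, p_2 = 16*5 + 2 = 82, q_2 = 16*2 + 1 = 33.
  i=3: a_3=2, p_3 = 2*82 + 5 = 169, q_3 = 2*33 + 2 = 68.
q_3 = 68 > 62, so the last convergent with denominator <= 62 is p_2/q_2 = 82/33.
The closest fraction with denominator <= 62 is either p_2/q_2 or the intermediate fraction (k*p_2 + p_1)/(k*q_2 + q_1) with the largest k >= 1 whose denominator stays <= 62; these approach x as k grows, and every other convergent or intermediate fraction in range is farther away.
Largest k: floor((62 - q_1)/q_2) = floor((62 - 2)/33) = 1.
That gives (1*82 + 5)/(1*33 + 2) = 87/35.
Compare the errors: |x - 82/33| = |169*33 - 82*68|/(68*33) = 1/2244, and |x - 87/35| = |169*35 - 87*68|/(68*35) = 1/2380.
Cross-multiplying, 1*2244 = 2244 < 2380 = 1*2380, so 1/2380 is smaller: the intermediate fraction 87/35 is closer to x than 82/33.

87/35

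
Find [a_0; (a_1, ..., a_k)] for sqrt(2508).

[50; (12, 1, 1, 24, 1, 1, 12, 100)]

Write x_i = (sqrt(2508) + m_i)/d_i with (m_0, d_0) = (0, 1). a_0 = floor(sqrt(2508)) = 50, since 50^2 = 2500 <= 2508 < 2601 = 51^2.
Iterate m_{i+1} = d_i*a_i - m_i, d_{i+1} = (2508 - m_{i+1}^2)/d_i, a_{i+1} = floor((a_0 + m_{i+1})/d_{i+1}):
  m_1 = 1*50 - 0 = 50, d_1 = (2508 - 50^2)/1 = 8/1 = 8, a_1 = floor((50 + 50)/8) = 12.
  m_2 = 8*12 - 50 = 46, d_2 = (2508 - 46^2)/8 = 392/8 = 49, a_2 = floor((50 + 46)/49) = 1.
  m_3 = 49*1 - 46 = 3, d_3 = (2508 - 3^2)/49 = 2499/49 = 51, a_3 = floor((50 + 3)/51) = 1.
  m_4 = 51*1 - 3 = 48, d_4 = (2508 - 48^2)/51 = 204/51 = 4, a_4 = floor((50 + 48)/4) = 24.
  m_5 = 4*24 - 48 = 48, d_5 = (2508 - 48^2)/4 = 204/4 = 51, a_5 = floor((50 + 48)/51) = 1.
  m_6 = 51*1 - 48 = 3, d_6 = (2508 - 3^2)/51 = 2499/51 = 49, a_6 = floor((50 + 3)/49) = 1.
  m_7 = 49*1 - 3 = 46, d_7 = (2508 - 46^2)/49 = 392/49 = 8, a_7 = floor((50 + 46)/8) = 12.
  m_8 = 8*12 - 46 = 50, d_8 = (2508 - 50^2)/8 = 8/8 = 1, a_8 = floor((50 + 50)/1) = 100.
  m_9 = 1*100 - 50 = 50, d_9 = (2508 - 50^2)/1 = 8/1 = 8: (m_9, d_9) = (m_1, d_1) = (50, 8), so from here the quotients repeat a_1, ..., a_8; the period length is 8.
Hence the expansion of sqrt(2508) is a_0 = 50 followed by the repeating block 12, 1, 1, 24, 1, 1, 12, 100 (period 8).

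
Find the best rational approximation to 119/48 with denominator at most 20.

Expand x = 119/48 as a continued fraction with the Euclidean algorithm:
  119 = 2*48 + 23, so a_0 = 2.
  48 = 2*23 + 2, so a_1 = 2.
  23 = 11*2 + 1, so a_2 = 11.
  2 = 2*1 + 0, so a_3 = 2.
so x = [2; 2, 11, 2].
Convergents (p_i = a_i*p_{i-1} + p_{i-2}, q_i = a_i*q_{i-1} + q_{i-2} with p_{-2}=0, p_{-1}=1, q_{-2}=1, q_{-1}=0), until the denominator exceeds 20:
  i=0: a_0=2, p_0 = 2*1 + 0 = 2, q_0 = 2*0 + 1 = 1.
  i=1: a_1=2, p_1 = 2*2 + 1 = 5, q_1 = 2*1 + 0 = 2.
  i=2: a_2=11, p_2 = 11*5 + 2 = 57, q_2 = 11*2 + 1 = 23.
q_2 = 23 > 20, so the last convergent with denominator <= 20 is p_1/q_1 = 5/2.
The closest fraction with denominator <= 20 is either p_1/q_1 or the intermediate fraction (k*p_1 + p_0)/(k*q_1 + q_0) with the largest k >= 1 whose denominator stays <= 20; these approach x as k grows, and every other convergent or intermediate fraction in range is farther away.
Largest k: floor((20 - q_0)/q_1) = floor((20 - 1)/2) = 9.
That gives (9*5 + 2)/(9*2 + 1) = 47/19.
Compare the errors: |x - 5/2| = |119*2 - 5*48|/(48*2) = 2/96, and |x - 47/19| = |119*19 - 47*48|/(48*19) = 5/912.
Cross-multiplying, 5*96 = 480 < 1824 = 2*912, so 5/912 is smaller: the intermediate fraction 47/19 is closer to x than 5/2.

47/19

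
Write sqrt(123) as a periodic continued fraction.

[11; (11, 22)]

Write x_i = (sqrt(123) + m_i)/d_i with (m_0, d_0) = (0, 1). a_0 = floor(sqrt(123)) = 11, since 11^2 = 121 <= 123 < 144 = 12^2.
Iterate m_{i+1} = d_i*a_i - m_i, d_{i+1} = (123 - m_{i+1}^2)/d_i, a_{i+1} = floor((a_0 + m_{i+1})/d_{i+1}):
  m_1 = 1*11 - 0 = 11, d_1 = (123 - 11^2)/1 = 2/1 = 2, a_1 = floor((11 + 11)/2) = 11.
  m_2 = 2*11 - 11 = 11, d_2 = (123 - 11^2)/2 = 2/2 = 1, a_2 = floor((11 + 11)/1) = 22.
  m_3 = 1*22 - 11 = 11, d_3 = (123 - 11^2)/1 = 2/1 = 2: (m_3, d_3) = (m_1, d_1) = (11, 2), so from here the quotients repeat a_1, a_2; the period length is 2.
Hence the expansion of sqrt(123) is a_0 = 11 followed by the repeating block 11, 22 (period 2).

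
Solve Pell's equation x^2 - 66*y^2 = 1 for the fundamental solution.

(x, y) = (65, 8)

First expand sqrt(66) as a continued fraction. With x_i = (sqrt(66) + m_i)/d_i and (m_0, d_0) = (0, 1): a_0 = floor(sqrt(66)) = 8, since 8^2 = 64 <= 66 < 81 = 9^2.
Iterate m_{i+1} = d_i*a_i - m_i, d_{i+1} = (66 - m_{i+1}^2)/d_i, a_{i+1} = floor((a_0 + m_{i+1})/d_{i+1}):
  m_1 = 1*8 - 0 = 8, d_1 = (66 - 8^2)/1 = 2/1 = 2, a_1 = floor((8 + 8)/2) = 8.
  m_2 = 2*8 - 8 = 8, d_2 = (66 - 8^2)/2 = 2/2 = 1, a_2 = floor((8 + 8)/1) = 16.
  m_3 = 1*16 - 8 = 8, d_3 = (66 - 8^2)/1 = 2/1 = 2: (m_3, d_3) = (m_1, d_1) = (8, 2), so from here the quotients repeat a_1, a_2; the period length is 2.
So sqrt(66) = [8; (8, 16)] with period length k = 2.
k is even, so the fundamental solution of x^2 - 66y^2 = 1 is (p_{k-1}, q_{k-1}) = (p_1, q_1); compute convergents through index 1.
Convergents (p_i = a_i*p_{i-1} + p_{i-2}, q_i = a_i*q_{i-1} + q_{i-2} with p_{-2}=0, p_{-1}=1, q_{-2}=1, q_{-1}=0):
  i=0: a_0=8, p_0 = 8*1 + 0 = 8, q_0 = 8*0 + 1 = 1.
  i=1: a_1=8, p_1 = 8*8 + 1 = 65, q_1 = 8*1 + 0 = 8.
Check: 65^2 - 66*8^2 = 4225 - 4224 = 1, so (x, y) = (65, 8) solves the equation, and by the theorem it is the least positive solution.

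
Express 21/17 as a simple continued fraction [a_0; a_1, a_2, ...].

[1; 4, 4]

Run the Euclidean algorithm on 21 and 17; the successive quotients are the partial quotients a_0, a_1, ... (each step inverts the fractional part left over by the previous one):
  21 = 1*17 + 4, so a_0 = 1.
  17 = 4*4 + 1, so a_1 = 4.
  4 = 4*1 + 0, so a_2 = 4.
The remainder reaches 0 after 3 divisions, so the expansion has 3 partial quotients, read off in order.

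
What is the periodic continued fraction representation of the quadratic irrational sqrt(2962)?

Write x_i = (sqrt(2962) + m_i)/d_i with (m_0, d_0) = (0, 1). a_0 = floor(sqrt(2962)) = 54, since 54^2 = 2916 <= 2962 < 3025 = 55^2.
Iterate m_{i+1} = d_i*a_i - m_i, d_{i+1} = (2962 - m_{i+1}^2)/d_i, a_{i+1} = floor((a_0 + m_{i+1})/d_{i+1}):
  m_1 = 1*54 - 0 = 54, d_1 = (2962 - 54^2)/1 = 46/1 = 46, a_1 = floor((54 + 54)/46) = 2.
  m_2 = 46*2 - 54 = 38, d_2 = (2962 - 38^2)/46 = 1518/46 = 33, a_2 = floor((54 + 38)/33) = 2.
  m_3 = 33*2 - 38 = 28, d_3 = (2962 - 28^2)/33 = 2178/33 = 66, a_3 = floor((54 + 28)/66) = 1.
  m_4 = 66*1 - 28 = 38, d_4 = (2962 - 38^2)/66 = 1518/66 = 23, a_4 = floor((54 + 38)/23) = 4.
  m_5 = 23*4 - 38 = 54, d_5 = (2962 - 54^2)/23 = 46/23 = 2, a_5 = floor((54 + 54)/2) = 54.
  m_6 = 2*54 - 54 = 54, d_6 = (2962 - 54^2)/2 = 46/2 = 23, a_6 = floor((54 + 54)/23) = 4.
  m_7 = 23*4 - 54 = 38, d_7 = (2962 - 38^2)/23 = 1518/23 = 66, a_7 = floor((54 + 38)/66) = 1.
  m_8 = 66*1 - 38 = 28, d_8 = (2962 - 28^2)/66 = 2178/66 = 33, a_8 = floor((54 + 28)/33) = 2.
  m_9 = 33*2 - 28 = 38, d_9 = (2962 - 38^2)/33 = 1518/33 = 46, a_9 = floor((54 + 38)/46) = 2.
  m_10 = 46*2 - 38 = 54, d_10 = (2962 - 54^2)/46 = 46/46 = 1, a_10 = floor((54 + 54)/1) = 108.
  m_11 = 1*108 - 54 = 54, d_11 = (2962 - 54^2)/1 = 46/1 = 46: (m_11, d_11) = (m_1, d_1) = (54, 46), so from here the quotients repeat a_1, ..., a_10; the period length is 10.
Hence the expansion of sqrt(2962) is a_0 = 54 followed by the repeating block 2, 2, 1, 4, 54, 4, 1, 2, 2, 108 (period 10).

[54; (2, 2, 1, 4, 54, 4, 1, 2, 2, 108)]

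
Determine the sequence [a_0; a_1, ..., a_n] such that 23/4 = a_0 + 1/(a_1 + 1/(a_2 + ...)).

[5; 1, 3]

Run the Euclidean algorithm on 23 and 4; the successive quotients are the partial quotients a_0, a_1, ... (each step inverts the fractional part left over by the previous one):
  23 = 5*4 + 3, so a_0 = 5.
  4 = 1*3 + 1, so a_1 = 1.
  3 = 3*1 + 0, so a_2 = 3.
The remainder reaches 0 after 3 divisions, so the expansion has 3 partial quotients, read off in order.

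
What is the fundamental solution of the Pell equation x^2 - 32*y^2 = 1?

First expand sqrt(32) as a continued fraction. With x_i = (sqrt(32) + m_i)/d_i and (m_0, d_0) = (0, 1): a_0 = floor(sqrt(32)) = 5, since 5^2 = 25 <= 32 < 36 = 6^2.
Iterate m_{i+1} = d_i*a_i - m_i, d_{i+1} = (32 - m_{i+1}^2)/d_i, a_{i+1} = floor((a_0 + m_{i+1})/d_{i+1}):
  m_1 = 1*5 - 0 = 5, d_1 = (32 - 5^2)/1 = 7/1 = 7, a_1 = floor((5 + 5)/7) = 1.
  m_2 = 7*1 - 5 = 2, d_2 = (32 - 2^2)/7 = 28/7 = 4, a_2 = floor((5 + 2)/4) = 1.
  m_3 = 4*1 - 2 = 2, d_3 = (32 - 2^2)/4 = 28/4 = 7, a_3 = floor((5 + 2)/7) = 1.
  m_4 = 7*1 - 2 = 5, d_4 = (32 - 5^2)/7 = 7/7 = 1, a_4 = floor((5 + 5)/1) = 10.
  m_5 = 1*10 - 5 = 5, d_5 = (32 - 5^2)/1 = 7/1 = 7: (m_5, d_5) = (m_1, d_1) = (5, 7), so from here the quotients repeat a_1, ..., a_4; the period length is 4.
So sqrt(32) = [5; (1, 1, 1, 10)] with period length k = 4.
k is even, so the fundamental solution of x^2 - 32y^2 = 1 is (p_{k-1}, q_{k-1}) = (p_3, q_3); compute convergents through index 3.
Convergents (p_i = a_i*p_{i-1} + p_{i-2}, q_i = a_i*q_{i-1} + q_{i-2} with p_{-2}=0, p_{-1}=1, q_{-2}=1, q_{-1}=0):
  i=0: a_0=5, p_0 = 5*1 + 0 = 5, q_0 = 5*0 + 1 = 1.
  i=1: a_1=1, p_1 = 1*5 + 1 = 6, q_1 = 1*1 + 0 = 1.
  i=2: a_2=1, p_2 = 1*6 + 5 = 11, q_2 = 1*1 + 1 = 2.
  i=3: a_3=1, p_3 = 1*11 + 6 = 17, q_3 = 1*2 + 1 = 3.
Check: 17^2 - 32*3^2 = 289 - 288 = 1, so (x, y) = (17, 3) solves the equation, and by the theorem it is the least positive solution.

(x, y) = (17, 3)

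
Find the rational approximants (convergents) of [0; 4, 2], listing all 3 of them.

Using the convergent recurrence p_i = a_i*p_{i-1} + p_{i-2}, q_i = a_i*q_{i-1} + q_{i-2} with p_{-2}=0, p_{-1}=1, q_{-2}=1, q_{-1}=0:
  i=0: a_0=0, p_0 = 0*1 + 0 = 0, q_0 = 0*0 + 1 = 1.
  i=1: a_1=4, p_1 = 4*0 + 1 = 1, q_1 = 4*1 + 0 = 4.
  i=2: a_2=2, p_2 = 2*1 + 0 = 2, q_2 = 2*4 + 1 = 9.

0/1, 1/4, 2/9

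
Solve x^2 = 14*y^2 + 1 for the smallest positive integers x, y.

(x, y) = (15, 4)

First expand sqrt(14) as a continued fraction. With x_i = (sqrt(14) + m_i)/d_i and (m_0, d_0) = (0, 1): a_0 = floor(sqrt(14)) = 3, since 3^2 = 9 <= 14 < 16 = 4^2.
Iterate m_{i+1} = d_i*a_i - m_i, d_{i+1} = (14 - m_{i+1}^2)/d_i, a_{i+1} = floor((a_0 + m_{i+1})/d_{i+1}):
  m_1 = 1*3 - 0 = 3, d_1 = (14 - 3^2)/1 = 5/1 = 5, a_1 = floor((3 + 3)/5) = 1.
  m_2 = 5*1 - 3 = 2, d_2 = (14 - 2^2)/5 = 10/5 = 2, a_2 = floor((3 + 2)/2) = 2.
  m_3 = 2*2 - 2 = 2, d_3 = (14 - 2^2)/2 = 10/2 = 5, a_3 = floor((3 + 2)/5) = 1.
  m_4 = 5*1 - 2 = 3, d_4 = (14 - 3^2)/5 = 5/5 = 1, a_4 = floor((3 + 3)/1) = 6.
  m_5 = 1*6 - 3 = 3, d_5 = (14 - 3^2)/1 = 5/1 = 5: (m_5, d_5) = (m_1, d_1) = (3, 5), so from here the quotients repeat a_1, ..., a_4; the period length is 4.
So sqrt(14) = [3; (1, 2, 1, 6)] with period length k = 4.
k is even, so the fundamental solution of x^2 - 14y^2 = 1 is (p_{k-1}, q_{k-1}) = (p_3, q_3); compute convergents through index 3.
Convergents (p_i = a_i*p_{i-1} + p_{i-2}, q_i = a_i*q_{i-1} + q_{i-2} with p_{-2}=0, p_{-1}=1, q_{-2}=1, q_{-1}=0):
  i=0: a_0=3, p_0 = 3*1 + 0 = 3, q_0 = 3*0 + 1 = 1.
  i=1: a_1=1, p_1 = 1*3 + 1 = 4, q_1 = 1*1 + 0 = 1.
  i=2: a_2=2, p_2 = 2*4 + 3 = 11, q_2 = 2*1 + 1 = 3.
  i=3: a_3=1, p_3 = 1*11 + 4 = 15, q_3 = 1*3 + 1 = 4.
Check: 15^2 - 14*4^2 = 225 - 224 = 1, so (x, y) = (15, 4) solves the equation, and by the theorem it is the least positive solution.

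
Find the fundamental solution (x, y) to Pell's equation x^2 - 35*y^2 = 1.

(x, y) = (6, 1)

First expand sqrt(35) as a continued fraction. With x_i = (sqrt(35) + m_i)/d_i and (m_0, d_0) = (0, 1): a_0 = floor(sqrt(35)) = 5, since 5^2 = 25 <= 35 < 36 = 6^2.
Iterate m_{i+1} = d_i*a_i - m_i, d_{i+1} = (35 - m_{i+1}^2)/d_i, a_{i+1} = floor((a_0 + m_{i+1})/d_{i+1}):
  m_1 = 1*5 - 0 = 5, d_1 = (35 - 5^2)/1 = 10/1 = 10, a_1 = floor((5 + 5)/10) = 1.
  m_2 = 10*1 - 5 = 5, d_2 = (35 - 5^2)/10 = 10/10 = 1, a_2 = floor((5 + 5)/1) = 10.
  m_3 = 1*10 - 5 = 5, d_3 = (35 - 5^2)/1 = 10/1 = 10: (m_3, d_3) = (m_1, d_1) = (5, 10), so from here the quotients repeat a_1, a_2; the period length is 2.
So sqrt(35) = [5; (1, 10)] with period length k = 2.
k is even, so the fundamental solution of x^2 - 35y^2 = 1 is (p_{k-1}, q_{k-1}) = (p_1, q_1); compute convergents through index 1.
Convergents (p_i = a_i*p_{i-1} + p_{i-2}, q_i = a_i*q_{i-1} + q_{i-2} with p_{-2}=0, p_{-1}=1, q_{-2}=1, q_{-1}=0):
  i=0: a_0=5, p_0 = 5*1 + 0 = 5, q_0 = 5*0 + 1 = 1.
  i=1: a_1=1, p_1 = 1*5 + 1 = 6, q_1 = 1*1 + 0 = 1.
Check: 6^2 - 35*1^2 = 36 - 35 = 1, so (x, y) = (6, 1) solves the equation, and by the theorem it is the least positive solution.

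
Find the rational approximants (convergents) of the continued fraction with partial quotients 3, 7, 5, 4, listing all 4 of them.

3/1, 22/7, 113/36, 474/151

Using the convergent recurrence p_i = a_i*p_{i-1} + p_{i-2}, q_i = a_i*q_{i-1} + q_{i-2} with p_{-2}=0, p_{-1}=1, q_{-2}=1, q_{-1}=0:
  i=0: a_0=3, p_0 = 3*1 + 0 = 3, q_0 = 3*0 + 1 = 1.
  i=1: a_1=7, p_1 = 7*3 + 1 = 22, q_1 = 7*1 + 0 = 7.
  i=2: a_2=5, p_2 = 5*22 + 3 = 113, q_2 = 5*7 + 1 = 36.
  i=3: a_3=4, p_3 = 4*113 + 22 = 474, q_3 = 4*36 + 7 = 151.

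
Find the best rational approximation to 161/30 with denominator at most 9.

43/8

Expand x = 161/30 as a continued fraction with the Euclidean algorithm:
  161 = 5*30 + 11, so a_0 = 5.
  30 = 2*11 + 8, so a_1 = 2.
  11 = 1*8 + 3, so a_2 = 1.
  8 = 2*3 + 2, so a_3 = 2.
  3 = 1*2 + 1, so a_4 = 1.
  2 = 2*1 + 0, so a_5 = 2.
so x = [5; 2, 1, 2, 1, 2].
Convergents (p_i = a_i*p_{i-1} + p_{i-2}, q_i = a_i*q_{i-1} + q_{i-2} with p_{-2}=0, p_{-1}=1, q_{-2}=1, q_{-1}=0), until the denominator exceeds 9:
  i=0: a_0=5, p_0 = 5*1 + 0 = 5, q_0 = 5*0 + 1 = 1.
  i=1: a_1=2, p_1 = 2*5 + 1 = 11, q_1 = 2*1 + 0 = 2.
  i=2: a_2=1, p_2 = 1*11 + 5 = 16, q_2 = 1*2 + 1 = 3.
  i=3: a_3=2, p_3 = 2*16 + 11 = 43, q_3 = 2*3 + 2 = 8.
  i=4: a_4=1, p_4 = 1*43 + 16 = 59, q_4 = 1*8 + 3 = 11.
q_4 = 11 > 9, so the last convergent with denominator <= 9 is p_3/q_3 = 43/8.
The closest fraction with denominator <= 9 is either p_3/q_3 or the intermediate fraction (k*p_3 + p_2)/(k*q_3 + q_2) with the largest k >= 1 whose denominator stays <= 9; these approach x as k grows, and every other convergent or intermediate fraction in range is farther away.
Largest k: floor((9 - q_2)/q_3) = floor((9 - 3)/8) = 0.
Since k = 0, no intermediate fraction beyond p_3/q_3 has denominator <= 9, so the convergent 43/8 is the closest (its error is |161*8 - 43*30|/(30*8) = 2/240).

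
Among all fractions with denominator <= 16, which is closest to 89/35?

Expand x = 89/35 as a continued fraction with the Euclidean algorithm:
  89 = 2*35 + 19, so a_0 = 2.
  35 = 1*19 + 16, so a_1 = 1.
  19 = 1*16 + 3, so a_2 = 1.
  16 = 5*3 + 1, so a_3 = 5.
  3 = 3*1 + 0, so a_4 = 3.
so x = [2; 1, 1, 5, 3].
Convergents (p_i = a_i*p_{i-1} + p_{i-2}, q_i = a_i*q_{i-1} + q_{i-2} with p_{-2}=0, p_{-1}=1, q_{-2}=1, q_{-1}=0), until the denominator exceeds 16:
  i=0: a_0=2, p_0 = 2*1 + 0 = 2, q_0 = 2*0 + 1 = 1.
  i=1: a_1=1, p_1 = 1*2 + 1 = 3, q_1 = 1*1 + 0 = 1.
  i=2: a_2=1, p_2 = 1*3 + 2 = 5, q_2 = 1*1 + 1 = 2.
  i=3: a_3=5, p_3 = 5*5 + 3 = 28, q_3 = 5*2 + 1 = 11.
  i=4: a_4=3, p_4 = 3*28 + 5 = 89, q_4 = 3*11 + 2 = 35.
q_4 = 35 > 16, so the last convergent with denominator <= 16 is p_3/q_3 = 28/11.
The closest fraction with denominator <= 16 is either p_3/q_3 or the intermediate fraction (k*p_3 + p_2)/(k*q_3 + q_2) with the largest k >= 1 whose denominator stays <= 16; these approach x as k grows, and every other convergent or intermediate fraction in range is farther away.
Largest k: floor((16 - q_2)/q_3) = floor((16 - 2)/11) = 1.
That gives (1*28 + 5)/(1*11 + 2) = 33/13.
Compare the errors: |x - 28/11| = |89*11 - 28*35|/(35*11) = 1/385, and |x - 33/13| = |89*13 - 33*35|/(35*13) = 2/455.
Cross-multiplying, 1*455 = 455 < 770 = 2*385, so 1/385 is smaller: the convergent 28/11 is closer to x than 33/13.

28/11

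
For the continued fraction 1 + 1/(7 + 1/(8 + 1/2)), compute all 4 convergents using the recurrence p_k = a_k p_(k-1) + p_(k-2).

Using the convergent recurrence p_i = a_i*p_{i-1} + p_{i-2}, q_i = a_i*q_{i-1} + q_{i-2} with p_{-2}=0, p_{-1}=1, q_{-2}=1, q_{-1}=0:
  i=0: a_0=1, p_0 = 1*1 + 0 = 1, q_0 = 1*0 + 1 = 1.
  i=1: a_1=7, p_1 = 7*1 + 1 = 8, q_1 = 7*1 + 0 = 7.
  i=2: a_2=8, p_2 = 8*8 + 1 = 65, q_2 = 8*7 + 1 = 57.
  i=3: a_3=2, p_3 = 2*65 + 8 = 138, q_3 = 2*57 + 7 = 121.

1/1, 8/7, 65/57, 138/121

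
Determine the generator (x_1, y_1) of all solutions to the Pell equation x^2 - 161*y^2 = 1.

First expand sqrt(161) as a continued fraction. With x_i = (sqrt(161) + m_i)/d_i and (m_0, d_0) = (0, 1): a_0 = floor(sqrt(161)) = 12, since 12^2 = 144 <= 161 < 169 = 13^2.
Iterate m_{i+1} = d_i*a_i - m_i, d_{i+1} = (161 - m_{i+1}^2)/d_i, a_{i+1} = floor((a_0 + m_{i+1})/d_{i+1}):
  m_1 = 1*12 - 0 = 12, d_1 = (161 - 12^2)/1 = 17/1 = 17, a_1 = floor((12 + 12)/17) = 1.
  m_2 = 17*1 - 12 = 5, d_2 = (161 - 5^2)/17 = 136/17 = 8, a_2 = floor((12 + 5)/8) = 2.
  m_3 = 8*2 - 5 = 11, d_3 = (161 - 11^2)/8 = 40/8 = 5, a_3 = floor((12 + 11)/5) = 4.
  m_4 = 5*4 - 11 = 9, d_4 = (161 - 9^2)/5 = 80/5 = 16, a_4 = floor((12 + 9)/16) = 1.
  m_5 = 16*1 - 9 = 7, d_5 = (161 - 7^2)/16 = 112/16 = 7, a_5 = floor((12 + 7)/7) = 2.
  m_6 = 7*2 - 7 = 7, d_6 = (161 - 7^2)/7 = 112/7 = 16, a_6 = floor((12 + 7)/16) = 1.
  m_7 = 16*1 - 7 = 9, d_7 = (161 - 9^2)/16 = 80/16 = 5, a_7 = floor((12 + 9)/5) = 4.
  m_8 = 5*4 - 9 = 11, d_8 = (161 - 11^2)/5 = 40/5 = 8, a_8 = floor((12 + 11)/8) = 2.
  m_9 = 8*2 - 11 = 5, d_9 = (161 - 5^2)/8 = 136/8 = 17, a_9 = floor((12 + 5)/17) = 1.
  m_10 = 17*1 - 5 = 12, d_10 = (161 - 12^2)/17 = 17/17 = 1, a_10 = floor((12 + 12)/1) = 24.
  m_11 = 1*24 - 12 = 12, d_11 = (161 - 12^2)/1 = 17/1 = 17: (m_11, d_11) = (m_1, d_1) = (12, 17), so from here the quotients repeat a_1, ..., a_10; the period length is 10.
So sqrt(161) = [12; (1, 2, 4, 1, 2, 1, 4, 2, 1, 24)] with period length k = 10.
k is even, so the fundamental solution of x^2 - 161y^2 = 1 is (p_{k-1}, q_{k-1}) = (p_9, q_9); compute convergents through index 9.
Convergents (p_i = a_i*p_{i-1} + p_{i-2}, q_i = a_i*q_{i-1} + q_{i-2} with p_{-2}=0, p_{-1}=1, q_{-2}=1, q_{-1}=0):
  i=0: a_0=12, p_0 = 12*1 + 0 = 12, q_0 = 12*0 + 1 = 1.
  i=1: a_1=1, p_1 = 1*12 + 1 = 13, q_1 = 1*1 + 0 = 1.
  i=2: a_2=2, p_2 = 2*13 + 12 = 38, q_2 = 2*1 + 1 = 3.
  i=3: a_3=4, p_3 = 4*38 + 13 = 165, q_3 = 4*3 + 1 = 13.
  i=4: a_4=1, p_4 = 1*165 + 38 = 203, q_4 = 1*13 + 3 = 16.
  i=5: a_5=2, p_5 = 2*203 + 165 = 571, q_5 = 2*16 + 13 = 45.
  i=6: a_6=1, p_6 = 1*571 + 203 = 774, q_6 = 1*45 + 16 = 61.
  i=7: a_7=4, p_7 = 4*774 + 571 = 3667, q_7 = 4*61 + 45 = 289.
  i=8: a_8=2, p_8 = 2*3667 + 774 = 8108, q_8 = 2*289 + 61 = 639.
  i=9: a_9=1, p_9 = 1*8108 + 3667 = 11775, q_9 = 1*639 + 289 = 928.
Check: 11775^2 - 161*928^2 = 138650625 - 138650624 = 1, so (x, y) = (11775, 928) solves the equation, and by the theorem it is the least positive solution.

(x, y) = (11775, 928)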